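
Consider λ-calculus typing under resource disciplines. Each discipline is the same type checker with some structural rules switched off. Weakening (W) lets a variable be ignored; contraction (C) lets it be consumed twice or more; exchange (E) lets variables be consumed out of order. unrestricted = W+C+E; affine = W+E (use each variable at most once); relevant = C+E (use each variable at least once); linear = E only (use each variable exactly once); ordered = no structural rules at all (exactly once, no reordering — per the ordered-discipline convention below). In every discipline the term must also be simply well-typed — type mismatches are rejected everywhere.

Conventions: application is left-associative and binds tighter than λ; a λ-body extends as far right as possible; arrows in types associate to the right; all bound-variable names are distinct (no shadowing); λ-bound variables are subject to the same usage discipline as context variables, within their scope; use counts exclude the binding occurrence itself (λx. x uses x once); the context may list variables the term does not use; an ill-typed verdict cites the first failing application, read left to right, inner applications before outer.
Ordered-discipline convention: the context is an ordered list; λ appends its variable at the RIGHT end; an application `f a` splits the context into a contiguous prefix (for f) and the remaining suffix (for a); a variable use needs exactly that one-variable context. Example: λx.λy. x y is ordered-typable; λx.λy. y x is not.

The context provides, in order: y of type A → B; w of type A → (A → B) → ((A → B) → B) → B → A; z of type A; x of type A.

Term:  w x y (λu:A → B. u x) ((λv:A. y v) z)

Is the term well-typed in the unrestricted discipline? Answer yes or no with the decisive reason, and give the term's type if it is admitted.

yes — well-typed at A; no restrictions here; term : A
usage: y: 2, w: 1, z: 1, x: 2, u (λ-bound): 1, v (λ-bound): 1
uses in reading order: w, x, y, u, x, y, v, z
typing: ✓ — A
all disciplines: ordered ✗; linear ✗; affine ✗; relevant ✓; unrestricted ✓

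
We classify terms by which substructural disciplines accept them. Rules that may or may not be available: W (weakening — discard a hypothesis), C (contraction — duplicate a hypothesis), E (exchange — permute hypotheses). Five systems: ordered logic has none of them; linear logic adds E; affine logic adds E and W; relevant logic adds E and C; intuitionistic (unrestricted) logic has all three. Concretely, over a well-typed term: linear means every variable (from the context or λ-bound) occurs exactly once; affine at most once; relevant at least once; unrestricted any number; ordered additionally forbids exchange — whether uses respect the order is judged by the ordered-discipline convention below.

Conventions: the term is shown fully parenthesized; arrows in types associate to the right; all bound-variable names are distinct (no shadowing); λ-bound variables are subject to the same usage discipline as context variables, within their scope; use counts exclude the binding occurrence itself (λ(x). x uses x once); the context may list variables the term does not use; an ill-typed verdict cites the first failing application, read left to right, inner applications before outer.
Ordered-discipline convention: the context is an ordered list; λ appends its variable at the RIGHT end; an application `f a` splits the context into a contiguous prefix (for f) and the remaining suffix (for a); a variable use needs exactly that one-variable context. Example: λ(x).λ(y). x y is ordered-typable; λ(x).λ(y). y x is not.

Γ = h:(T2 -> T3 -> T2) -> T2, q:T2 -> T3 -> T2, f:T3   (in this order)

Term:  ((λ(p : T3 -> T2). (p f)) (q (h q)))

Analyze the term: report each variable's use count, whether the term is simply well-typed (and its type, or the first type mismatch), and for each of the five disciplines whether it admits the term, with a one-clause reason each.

use counts: h: 1; q: 2; f: 1; p (bound): 1
uses in reading order: p, f, q, h, q
typing: well-typed at T2
ordered ✗ (uses contraction: q ×2)
linear ✗ (uses contraction: q ×2)
affine ✗ (uses contraction: q ×2)
relevant ✓ (none of h, q, f, p goes unused)
unrestricted ✓ (type-checks (T2) and nothing is barred)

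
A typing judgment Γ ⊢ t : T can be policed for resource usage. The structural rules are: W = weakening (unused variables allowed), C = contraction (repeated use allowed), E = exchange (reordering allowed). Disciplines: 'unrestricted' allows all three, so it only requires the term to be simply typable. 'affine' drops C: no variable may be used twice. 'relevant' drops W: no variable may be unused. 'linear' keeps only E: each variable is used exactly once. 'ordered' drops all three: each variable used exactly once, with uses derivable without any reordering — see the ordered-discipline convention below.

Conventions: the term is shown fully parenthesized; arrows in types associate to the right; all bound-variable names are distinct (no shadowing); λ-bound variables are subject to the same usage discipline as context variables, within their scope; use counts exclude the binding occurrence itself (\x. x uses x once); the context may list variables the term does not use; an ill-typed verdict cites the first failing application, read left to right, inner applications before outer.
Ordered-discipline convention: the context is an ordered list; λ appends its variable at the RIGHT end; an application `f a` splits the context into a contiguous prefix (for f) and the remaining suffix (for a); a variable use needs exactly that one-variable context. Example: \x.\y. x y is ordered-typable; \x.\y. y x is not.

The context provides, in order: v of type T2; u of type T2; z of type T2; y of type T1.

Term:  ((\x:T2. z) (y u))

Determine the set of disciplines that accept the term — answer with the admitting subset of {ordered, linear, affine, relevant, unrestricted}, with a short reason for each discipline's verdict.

admitting disciplines: none
counts: v: 0×; u: 1×; z: 1×; y: 1×; x (λ-bound): 0×
order of uses: z, y, u
typing: ill-typed: can't apply a value of type T1
ordered: ✗ — not simply typable
linear: ✗ — fails simple typing
affine: ✗ — a type mismatch blocks all five
relevant: ✗ — the type mismatch rejects it
unrestricted: ✗ — not simply typable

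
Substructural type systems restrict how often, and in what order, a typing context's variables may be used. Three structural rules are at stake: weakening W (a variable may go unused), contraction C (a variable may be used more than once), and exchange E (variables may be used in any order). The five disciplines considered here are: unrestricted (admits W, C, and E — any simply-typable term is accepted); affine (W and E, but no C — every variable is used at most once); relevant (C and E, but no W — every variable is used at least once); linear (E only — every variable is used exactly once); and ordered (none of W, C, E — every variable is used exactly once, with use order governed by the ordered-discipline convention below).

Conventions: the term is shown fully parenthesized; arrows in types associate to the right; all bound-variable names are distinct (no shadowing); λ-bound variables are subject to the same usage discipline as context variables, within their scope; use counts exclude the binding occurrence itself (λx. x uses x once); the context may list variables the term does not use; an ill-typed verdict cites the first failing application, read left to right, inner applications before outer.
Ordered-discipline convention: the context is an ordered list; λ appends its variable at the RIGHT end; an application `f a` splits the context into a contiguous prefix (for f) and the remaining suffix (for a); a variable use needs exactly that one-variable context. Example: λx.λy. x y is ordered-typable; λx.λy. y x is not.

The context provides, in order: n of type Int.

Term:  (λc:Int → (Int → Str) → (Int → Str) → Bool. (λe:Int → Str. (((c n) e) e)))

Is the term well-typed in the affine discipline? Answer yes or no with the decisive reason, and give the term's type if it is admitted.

no — repeated use of e ×2
variable uses: n ×1; c [bound] ×1; e [bound] ×2
uses in reading order: c, n, e, e
typing: well-typed — term : (Int → (Int → Str) → (Int → Str) → Bool) → (Int → Str) → Bool
per-discipline verdicts: ordered ✗, linear ✗, affine ✗, relevant ✓, unrestricted ✓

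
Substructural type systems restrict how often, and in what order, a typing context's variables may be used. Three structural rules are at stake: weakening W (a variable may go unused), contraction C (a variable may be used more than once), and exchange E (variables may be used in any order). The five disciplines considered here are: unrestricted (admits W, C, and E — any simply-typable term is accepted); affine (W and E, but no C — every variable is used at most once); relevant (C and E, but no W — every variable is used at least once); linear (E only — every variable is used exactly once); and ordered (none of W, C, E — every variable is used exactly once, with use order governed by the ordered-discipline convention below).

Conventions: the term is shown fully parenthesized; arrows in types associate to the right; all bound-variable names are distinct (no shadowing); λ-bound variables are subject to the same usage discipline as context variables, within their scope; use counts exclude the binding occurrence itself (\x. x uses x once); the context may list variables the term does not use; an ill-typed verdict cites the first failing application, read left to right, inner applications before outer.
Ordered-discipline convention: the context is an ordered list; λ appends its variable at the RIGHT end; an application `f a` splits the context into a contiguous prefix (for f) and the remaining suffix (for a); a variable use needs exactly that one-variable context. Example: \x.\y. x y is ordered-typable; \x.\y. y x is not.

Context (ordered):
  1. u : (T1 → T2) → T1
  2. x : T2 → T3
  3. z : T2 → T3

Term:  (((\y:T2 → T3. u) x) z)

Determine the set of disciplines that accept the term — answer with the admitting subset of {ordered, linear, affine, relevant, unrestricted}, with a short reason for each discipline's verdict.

accepted by: none
variable uses: u: 1; x: 1; z: 1; y (λ-bound): 0
order of uses: u, x, z
typing: ill-typed: an argument T2 → T3 mismatches the expected T1 → T2
ordered ✗ (fails simple typing)
linear ✗ (a type mismatch blocks all five)
affine ✗ (the type mismatch rejects it)
relevant ✗ (not simply typable)
unrestricted ✗ (fails simple typing)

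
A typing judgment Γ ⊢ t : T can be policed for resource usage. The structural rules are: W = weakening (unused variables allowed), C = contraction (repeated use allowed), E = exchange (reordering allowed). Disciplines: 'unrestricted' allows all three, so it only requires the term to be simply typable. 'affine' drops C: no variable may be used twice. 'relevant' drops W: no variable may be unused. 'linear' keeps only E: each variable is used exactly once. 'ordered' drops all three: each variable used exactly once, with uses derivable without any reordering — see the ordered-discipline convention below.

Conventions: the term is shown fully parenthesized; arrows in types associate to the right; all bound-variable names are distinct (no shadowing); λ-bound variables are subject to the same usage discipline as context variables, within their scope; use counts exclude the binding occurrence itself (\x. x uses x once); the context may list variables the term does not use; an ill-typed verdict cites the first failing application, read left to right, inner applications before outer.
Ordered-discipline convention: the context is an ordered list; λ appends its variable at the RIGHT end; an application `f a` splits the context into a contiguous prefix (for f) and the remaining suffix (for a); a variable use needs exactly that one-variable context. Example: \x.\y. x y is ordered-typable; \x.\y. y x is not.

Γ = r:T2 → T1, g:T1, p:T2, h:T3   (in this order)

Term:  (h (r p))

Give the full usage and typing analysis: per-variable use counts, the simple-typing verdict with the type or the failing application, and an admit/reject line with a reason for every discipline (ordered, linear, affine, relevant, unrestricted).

usage: r: 1×, g: 0×, p: 1×, h: 1×
use order (left to right): h, r, p
typing: ill-typed: can't apply a value of type T3
ordered: ✗, not simply typable
linear: ✗, fails simple typing
affine: ✗, a type mismatch blocks all five
relevant: ✗, the type mismatch rejects it
unrestricted: ✗, not simply typable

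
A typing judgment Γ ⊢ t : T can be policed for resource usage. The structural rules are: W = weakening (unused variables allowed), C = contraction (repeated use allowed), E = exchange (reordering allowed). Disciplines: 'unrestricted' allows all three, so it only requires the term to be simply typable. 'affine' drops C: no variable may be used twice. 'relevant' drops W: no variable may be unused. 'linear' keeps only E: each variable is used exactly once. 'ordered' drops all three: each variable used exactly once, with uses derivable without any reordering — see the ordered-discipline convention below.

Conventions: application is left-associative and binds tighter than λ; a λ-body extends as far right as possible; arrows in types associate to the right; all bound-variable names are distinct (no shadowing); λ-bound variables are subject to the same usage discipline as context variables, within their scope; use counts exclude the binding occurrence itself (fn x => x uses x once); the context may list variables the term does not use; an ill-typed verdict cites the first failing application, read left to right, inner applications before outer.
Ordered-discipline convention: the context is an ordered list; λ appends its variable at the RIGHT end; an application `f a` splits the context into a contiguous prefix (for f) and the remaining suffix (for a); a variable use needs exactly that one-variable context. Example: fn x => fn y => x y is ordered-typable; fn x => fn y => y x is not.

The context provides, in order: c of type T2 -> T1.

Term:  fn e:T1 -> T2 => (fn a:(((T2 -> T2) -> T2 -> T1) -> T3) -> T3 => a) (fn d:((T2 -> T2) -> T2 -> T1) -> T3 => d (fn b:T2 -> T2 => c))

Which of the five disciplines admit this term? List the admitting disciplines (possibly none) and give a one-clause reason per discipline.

admitted in: affine, unrestricted
counts: c: 1×; e [bound]: 0×; a [bound]: 1×; d [bound]: 1×; b [bound]: 0×
order of uses: a, d, c
typing: well-typed at (T1 -> T2) -> (((T2 -> T2) -> T2 -> T1) -> T3) -> T3
ordered: ✗, unused: e, b — weakening required
linear: ✗, unused: e, b — weakening required
affine: ✓, c, e, a, d, b: no repeats, contraction unneeded
relevant: ✗, unused: e, b — weakening required
unrestricted: ✓, type-checks ((T1 -> T2) -> (((T2 -> T2) -> T2 -> T1) -> T3) -> T3) and nothing is barred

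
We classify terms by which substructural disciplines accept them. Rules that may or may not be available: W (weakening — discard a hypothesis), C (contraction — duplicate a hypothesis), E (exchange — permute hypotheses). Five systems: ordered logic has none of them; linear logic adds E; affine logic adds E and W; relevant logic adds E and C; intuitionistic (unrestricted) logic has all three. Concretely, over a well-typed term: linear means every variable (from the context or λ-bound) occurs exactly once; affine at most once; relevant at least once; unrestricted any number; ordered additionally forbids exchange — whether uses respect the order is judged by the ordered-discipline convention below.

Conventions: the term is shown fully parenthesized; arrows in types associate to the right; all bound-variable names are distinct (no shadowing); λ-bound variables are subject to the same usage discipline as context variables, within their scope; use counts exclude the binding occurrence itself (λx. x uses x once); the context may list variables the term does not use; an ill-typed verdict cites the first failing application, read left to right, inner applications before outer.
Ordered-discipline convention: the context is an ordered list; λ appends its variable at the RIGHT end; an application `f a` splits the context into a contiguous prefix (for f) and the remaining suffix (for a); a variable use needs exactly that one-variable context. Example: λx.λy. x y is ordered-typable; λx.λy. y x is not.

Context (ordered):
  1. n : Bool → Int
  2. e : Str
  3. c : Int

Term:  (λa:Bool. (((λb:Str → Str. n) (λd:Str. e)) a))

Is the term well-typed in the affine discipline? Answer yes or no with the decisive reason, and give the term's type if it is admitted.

yes — none of n, e, c, a, b, d used more than once; term : Bool → Int
usage: n: 1×, e: 1×, c: 0×, a (λ-bound): 1×, b (λ-bound): 0×, d (λ-bound): 0×
order of uses: n, e, a
typing: well-typed at Bool → Int
summary: ordered ✗; linear ✗; affine ✓; relevant ✗; unrestricted ✓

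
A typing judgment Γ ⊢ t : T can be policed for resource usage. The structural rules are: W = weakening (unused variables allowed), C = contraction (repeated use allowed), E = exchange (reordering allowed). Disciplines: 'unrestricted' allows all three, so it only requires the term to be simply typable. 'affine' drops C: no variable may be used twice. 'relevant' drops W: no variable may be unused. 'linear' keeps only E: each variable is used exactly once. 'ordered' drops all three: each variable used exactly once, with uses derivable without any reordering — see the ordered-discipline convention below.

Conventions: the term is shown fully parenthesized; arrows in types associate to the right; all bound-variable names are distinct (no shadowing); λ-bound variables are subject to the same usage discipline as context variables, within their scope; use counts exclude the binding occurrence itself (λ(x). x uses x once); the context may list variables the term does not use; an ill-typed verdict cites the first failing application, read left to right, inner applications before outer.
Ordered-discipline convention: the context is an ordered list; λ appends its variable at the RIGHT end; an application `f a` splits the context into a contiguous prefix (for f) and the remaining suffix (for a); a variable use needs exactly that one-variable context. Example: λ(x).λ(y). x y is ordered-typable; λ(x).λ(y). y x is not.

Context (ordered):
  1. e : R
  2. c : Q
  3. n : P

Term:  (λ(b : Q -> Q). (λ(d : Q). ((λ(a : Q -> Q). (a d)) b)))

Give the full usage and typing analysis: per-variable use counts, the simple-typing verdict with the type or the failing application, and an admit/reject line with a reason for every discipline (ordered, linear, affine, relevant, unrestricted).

counts: e ×0, c ×0, n ×0, b (bound) ×1, d (bound) ×1, a (bound) ×1
use order (left to right): a, d, b
typing: well-typed — term : (Q -> Q) -> Q -> Q
ordered: ✗, unused: e, c, n — weakening required
linear: ✗, unused: e, c, n — weakening required
affine: ✓, at most one use each (e, c, n, b, d, a)
relevant: ✗, unused: e, c, n — weakening required
unrestricted: ✓, typability at (Q -> Q) -> Q -> Q is all that's needed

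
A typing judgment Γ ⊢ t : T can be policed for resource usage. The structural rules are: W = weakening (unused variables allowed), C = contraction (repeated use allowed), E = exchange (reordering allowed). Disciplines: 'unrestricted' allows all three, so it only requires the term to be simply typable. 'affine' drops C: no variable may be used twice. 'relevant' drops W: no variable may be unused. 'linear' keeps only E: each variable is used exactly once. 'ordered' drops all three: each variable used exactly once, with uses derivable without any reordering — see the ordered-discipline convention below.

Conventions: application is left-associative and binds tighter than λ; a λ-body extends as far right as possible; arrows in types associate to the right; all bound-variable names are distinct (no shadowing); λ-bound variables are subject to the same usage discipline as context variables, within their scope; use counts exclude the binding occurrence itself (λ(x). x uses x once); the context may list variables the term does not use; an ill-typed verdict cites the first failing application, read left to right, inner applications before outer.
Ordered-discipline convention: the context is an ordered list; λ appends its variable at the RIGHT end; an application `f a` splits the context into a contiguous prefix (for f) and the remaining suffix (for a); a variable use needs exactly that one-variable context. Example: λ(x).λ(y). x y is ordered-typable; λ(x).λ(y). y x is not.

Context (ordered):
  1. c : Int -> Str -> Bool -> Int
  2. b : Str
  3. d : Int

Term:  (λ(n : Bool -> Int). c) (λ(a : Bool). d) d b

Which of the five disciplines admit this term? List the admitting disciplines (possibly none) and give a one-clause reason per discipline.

admitted in: unrestricted
usage: c: 1×, b: 1×, d: 2×, n [bound]: 0×, a [bound]: 0×
left-to-right use order: c, d, d, b
typing: ✓ — Bool -> Int
ordered: ✗, needs contraction — d ×2; n, a left unused
linear: ✗, needs contraction — d ×2; n, a left unused
affine: ✗, needs contraction — d ×2
relevant: ✗, n, a left unused
unrestricted: ✓, typability at Bool -> Int is all that's needed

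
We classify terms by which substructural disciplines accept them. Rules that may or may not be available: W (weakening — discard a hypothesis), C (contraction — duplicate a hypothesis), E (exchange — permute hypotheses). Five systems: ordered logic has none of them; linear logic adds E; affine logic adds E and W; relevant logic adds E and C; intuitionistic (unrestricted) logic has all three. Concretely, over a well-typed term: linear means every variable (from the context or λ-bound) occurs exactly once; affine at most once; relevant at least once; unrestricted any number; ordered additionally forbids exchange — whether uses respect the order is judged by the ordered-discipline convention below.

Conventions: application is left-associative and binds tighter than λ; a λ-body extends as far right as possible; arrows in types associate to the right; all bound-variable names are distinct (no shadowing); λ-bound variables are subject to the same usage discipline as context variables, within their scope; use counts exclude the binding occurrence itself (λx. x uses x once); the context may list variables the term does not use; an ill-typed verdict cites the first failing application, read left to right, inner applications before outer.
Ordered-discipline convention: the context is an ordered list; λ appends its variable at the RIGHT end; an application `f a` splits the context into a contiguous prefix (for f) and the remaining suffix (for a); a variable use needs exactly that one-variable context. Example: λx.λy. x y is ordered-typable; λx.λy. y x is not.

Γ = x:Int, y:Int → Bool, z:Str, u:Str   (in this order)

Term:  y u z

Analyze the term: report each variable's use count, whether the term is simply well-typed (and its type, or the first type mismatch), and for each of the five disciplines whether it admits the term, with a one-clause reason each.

variable uses: x: 0×; y: 1×; z: 1×; u: 1×
use order (left to right): y, u, z
typing: ill-typed: an application expects Int but receives Str
ordered ✗ (fails simple typing)
linear ✗ (a type mismatch blocks all five)
affine ✗ (the type mismatch rejects it)
relevant ✗ (not simply typable)
unrestricted ✗ (fails simple typing)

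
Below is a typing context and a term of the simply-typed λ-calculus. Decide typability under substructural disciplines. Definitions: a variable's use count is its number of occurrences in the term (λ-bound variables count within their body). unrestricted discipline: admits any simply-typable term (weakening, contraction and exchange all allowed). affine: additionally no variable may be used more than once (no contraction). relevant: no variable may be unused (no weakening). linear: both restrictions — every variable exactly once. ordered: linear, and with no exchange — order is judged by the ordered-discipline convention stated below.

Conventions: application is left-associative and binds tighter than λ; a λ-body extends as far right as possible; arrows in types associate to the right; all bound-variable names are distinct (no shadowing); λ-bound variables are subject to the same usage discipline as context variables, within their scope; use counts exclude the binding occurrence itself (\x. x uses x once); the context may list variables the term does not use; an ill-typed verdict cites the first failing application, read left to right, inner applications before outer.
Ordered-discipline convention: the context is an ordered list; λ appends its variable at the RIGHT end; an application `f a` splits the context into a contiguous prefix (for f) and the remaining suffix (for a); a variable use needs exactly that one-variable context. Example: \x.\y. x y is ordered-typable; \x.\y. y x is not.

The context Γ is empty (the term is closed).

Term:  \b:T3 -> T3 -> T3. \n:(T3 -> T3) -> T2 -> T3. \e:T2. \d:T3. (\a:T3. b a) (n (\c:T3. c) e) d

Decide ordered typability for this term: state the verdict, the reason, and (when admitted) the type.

yes — b, n, e, d, a, c once each; derivable with no W/C/E; term : (T3 -> T3 -> T3) -> ((T3 -> T3) -> T2 -> T3) -> T2 -> T3 -> T3
variable uses: b (λ-bound)=1, n (λ-bound)=1, e (λ-bound)=1, d (λ-bound)=1, a (λ-bound)=1, c (λ-bound)=1
order of uses: b, a, n, c, e, d
typing: ✓ — (T3 -> T3 -> T3) -> ((T3 -> T3) -> T2 -> T3) -> T2 -> T3 -> T3
per-discipline verdicts: ordered ✓, linear ✓, affine ✓, relevant ✓, unrestricted ✓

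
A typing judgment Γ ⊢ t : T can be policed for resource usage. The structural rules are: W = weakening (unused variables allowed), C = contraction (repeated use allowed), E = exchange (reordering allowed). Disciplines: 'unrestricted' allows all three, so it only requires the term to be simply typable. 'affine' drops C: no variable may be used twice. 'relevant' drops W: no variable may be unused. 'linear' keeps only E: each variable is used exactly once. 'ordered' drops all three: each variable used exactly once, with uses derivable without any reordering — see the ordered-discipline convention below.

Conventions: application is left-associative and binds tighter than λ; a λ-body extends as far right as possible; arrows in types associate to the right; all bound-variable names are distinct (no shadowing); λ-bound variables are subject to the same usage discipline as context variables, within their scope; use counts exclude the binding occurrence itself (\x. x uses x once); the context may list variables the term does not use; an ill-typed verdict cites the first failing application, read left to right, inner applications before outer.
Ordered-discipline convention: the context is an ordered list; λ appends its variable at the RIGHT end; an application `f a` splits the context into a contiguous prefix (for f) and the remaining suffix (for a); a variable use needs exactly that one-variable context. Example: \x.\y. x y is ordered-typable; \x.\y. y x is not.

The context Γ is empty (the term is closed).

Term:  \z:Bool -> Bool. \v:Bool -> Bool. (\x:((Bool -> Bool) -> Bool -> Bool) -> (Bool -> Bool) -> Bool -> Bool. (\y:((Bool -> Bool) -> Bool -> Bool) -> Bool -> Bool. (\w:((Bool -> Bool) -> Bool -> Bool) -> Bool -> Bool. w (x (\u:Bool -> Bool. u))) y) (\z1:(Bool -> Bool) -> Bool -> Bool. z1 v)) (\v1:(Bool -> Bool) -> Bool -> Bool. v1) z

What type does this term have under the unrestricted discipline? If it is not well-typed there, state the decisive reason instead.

not well-typed under unrestricted — the type mismatch rejects it
usage: z (bound)=1; v (bound)=1; x (bound)=1; y (bound)=1; w (bound)=1; u (bound)=1; z1 (bound)=1; v1 (bound)=1
order of uses: w, x, u, y, z1, v, v1, z
typing: ill-typed: argument of type Bool -> Bool where Bool is required
summary: ordered ✗; linear ✗; affine ✗; relevant ✗; unrestricted ✗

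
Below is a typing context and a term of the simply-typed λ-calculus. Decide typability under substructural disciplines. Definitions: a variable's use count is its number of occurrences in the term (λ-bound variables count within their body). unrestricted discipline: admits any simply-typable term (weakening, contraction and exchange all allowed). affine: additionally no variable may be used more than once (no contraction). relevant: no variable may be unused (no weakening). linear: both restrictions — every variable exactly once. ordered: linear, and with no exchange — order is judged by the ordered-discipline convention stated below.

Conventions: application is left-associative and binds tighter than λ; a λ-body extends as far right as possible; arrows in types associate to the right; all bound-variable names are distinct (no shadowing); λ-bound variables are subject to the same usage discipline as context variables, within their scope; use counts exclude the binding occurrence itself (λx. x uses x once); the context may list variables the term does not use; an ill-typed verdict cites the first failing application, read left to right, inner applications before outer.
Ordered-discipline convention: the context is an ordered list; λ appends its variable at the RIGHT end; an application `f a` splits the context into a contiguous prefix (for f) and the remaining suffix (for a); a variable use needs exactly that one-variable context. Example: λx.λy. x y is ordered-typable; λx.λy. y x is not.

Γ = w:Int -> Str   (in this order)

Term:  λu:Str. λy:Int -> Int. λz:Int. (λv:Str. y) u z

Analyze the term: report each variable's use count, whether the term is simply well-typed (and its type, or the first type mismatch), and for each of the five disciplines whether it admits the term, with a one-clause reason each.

use counts: w ×0; u (bound) ×1; y (bound) ×1; z (bound) ×1; v (bound) ×0
order of uses: y, u, z
typing: ✓ — Str -> (Int -> Int) -> Int -> Int
ordered ✗ (unused: w, v — weakening required)
linear ✗ (unused: w, v — weakening required)
affine ✓ (w, u, y, z, v: no repeats, contraction unneeded)
relevant ✗ (unused: w, v — weakening required)
unrestricted ✓ (type-checks (Str -> (Int -> Int) -> Int -> Int) and nothing is barred)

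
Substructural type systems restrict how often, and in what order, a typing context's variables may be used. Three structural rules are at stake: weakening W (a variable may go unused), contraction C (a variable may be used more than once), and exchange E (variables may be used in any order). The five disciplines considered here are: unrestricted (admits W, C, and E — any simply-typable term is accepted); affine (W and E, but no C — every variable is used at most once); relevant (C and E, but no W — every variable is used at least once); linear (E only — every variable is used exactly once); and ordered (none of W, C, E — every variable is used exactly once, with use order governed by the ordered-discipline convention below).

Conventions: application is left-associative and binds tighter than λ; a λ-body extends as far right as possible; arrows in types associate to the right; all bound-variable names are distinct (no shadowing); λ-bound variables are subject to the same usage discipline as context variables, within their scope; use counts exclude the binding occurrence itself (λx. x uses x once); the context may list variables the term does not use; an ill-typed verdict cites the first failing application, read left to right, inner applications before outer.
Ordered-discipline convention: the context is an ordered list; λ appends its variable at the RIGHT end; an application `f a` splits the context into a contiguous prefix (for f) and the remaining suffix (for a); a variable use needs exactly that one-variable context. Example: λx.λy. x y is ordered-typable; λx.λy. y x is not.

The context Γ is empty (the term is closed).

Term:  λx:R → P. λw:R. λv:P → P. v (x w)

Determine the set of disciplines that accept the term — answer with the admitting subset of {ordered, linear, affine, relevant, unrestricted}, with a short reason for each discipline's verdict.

admitted by: linear, affine, relevant, unrestricted
variable uses: x (λ-bound) ×1, w (λ-bound) ×1, v (λ-bound) ×1
order of uses: v, x, w
typing: well-typed — term : (R → P) → R → (P → P) → P
ordered: ✗ — needs exchange: uses follow v, x, w
linear: ✓ — each of x, w, v used exactly once
affine: ✓ — none of x, w, v used more than once
relevant: ✓ — x, w, v: all used, weakening unneeded
unrestricted: ✓ — type-checks ((R → P) → R → (P → P) → P) and nothing is barred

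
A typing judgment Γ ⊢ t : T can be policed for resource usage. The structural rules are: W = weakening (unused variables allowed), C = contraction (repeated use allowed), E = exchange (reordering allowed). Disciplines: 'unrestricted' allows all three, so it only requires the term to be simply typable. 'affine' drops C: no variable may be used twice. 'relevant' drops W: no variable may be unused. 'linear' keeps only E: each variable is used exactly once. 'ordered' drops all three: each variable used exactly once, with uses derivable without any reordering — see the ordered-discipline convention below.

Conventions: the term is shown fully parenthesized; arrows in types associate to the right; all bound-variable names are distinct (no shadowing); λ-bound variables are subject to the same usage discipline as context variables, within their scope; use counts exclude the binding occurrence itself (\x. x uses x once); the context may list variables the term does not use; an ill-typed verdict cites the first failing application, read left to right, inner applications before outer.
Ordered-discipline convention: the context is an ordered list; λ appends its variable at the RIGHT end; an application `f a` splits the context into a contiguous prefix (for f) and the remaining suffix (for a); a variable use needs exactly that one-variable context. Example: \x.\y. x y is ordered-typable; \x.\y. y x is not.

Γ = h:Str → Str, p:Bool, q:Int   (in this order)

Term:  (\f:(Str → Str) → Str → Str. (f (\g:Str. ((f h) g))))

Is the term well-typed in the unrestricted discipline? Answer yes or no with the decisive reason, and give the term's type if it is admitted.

yes — type-checks (((Str → Str) → Str → Str) → Str → Str) and nothing is barred; term : ((Str → Str) → Str → Str) → Str → Str
use counts: h: 1; p: 0; q: 0; f [bound]: 2; g [bound]: 1
left-to-right use order: f, f, h, g
typing: ✓ — ((Str → Str) → Str → Str) → Str → Str
all disciplines: ordered ✗ · linear ✗ · affine ✗ · relevant ✗ · unrestricted ✓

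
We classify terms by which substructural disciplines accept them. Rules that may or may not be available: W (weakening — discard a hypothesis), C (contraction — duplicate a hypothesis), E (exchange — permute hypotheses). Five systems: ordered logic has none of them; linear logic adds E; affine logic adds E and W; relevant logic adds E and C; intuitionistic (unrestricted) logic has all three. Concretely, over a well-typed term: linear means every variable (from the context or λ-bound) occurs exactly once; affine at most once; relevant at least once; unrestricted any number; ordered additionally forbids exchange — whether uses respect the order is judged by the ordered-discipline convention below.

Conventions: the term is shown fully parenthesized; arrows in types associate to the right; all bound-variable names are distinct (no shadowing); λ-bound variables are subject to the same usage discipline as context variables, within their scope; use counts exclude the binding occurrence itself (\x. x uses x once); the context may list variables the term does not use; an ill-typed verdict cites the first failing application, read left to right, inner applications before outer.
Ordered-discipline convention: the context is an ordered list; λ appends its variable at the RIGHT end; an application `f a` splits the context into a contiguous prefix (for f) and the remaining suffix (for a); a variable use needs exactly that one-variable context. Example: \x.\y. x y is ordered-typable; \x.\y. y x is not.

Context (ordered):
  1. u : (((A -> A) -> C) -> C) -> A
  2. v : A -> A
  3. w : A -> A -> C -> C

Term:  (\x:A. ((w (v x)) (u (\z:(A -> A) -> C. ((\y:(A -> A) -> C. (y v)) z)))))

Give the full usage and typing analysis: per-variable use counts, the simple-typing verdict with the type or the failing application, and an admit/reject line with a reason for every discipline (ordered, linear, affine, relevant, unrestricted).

use counts: u: 1; v: 2; w: 1; x [bound]: 1; z [bound]: 1; y [bound]: 1
use order (left to right): w, v, x, u, y, v, z
typing: well-typed — term : A -> C -> C
ordered ✗ (repeated use of v ×2)
linear ✗ (repeated use of v ×2)
affine ✗ (repeated use of v ×2)
relevant ✓ (u, v, w, x, z, y: all used, weakening unneeded)
unrestricted ✓ (typability at A -> C -> C is all that's needed)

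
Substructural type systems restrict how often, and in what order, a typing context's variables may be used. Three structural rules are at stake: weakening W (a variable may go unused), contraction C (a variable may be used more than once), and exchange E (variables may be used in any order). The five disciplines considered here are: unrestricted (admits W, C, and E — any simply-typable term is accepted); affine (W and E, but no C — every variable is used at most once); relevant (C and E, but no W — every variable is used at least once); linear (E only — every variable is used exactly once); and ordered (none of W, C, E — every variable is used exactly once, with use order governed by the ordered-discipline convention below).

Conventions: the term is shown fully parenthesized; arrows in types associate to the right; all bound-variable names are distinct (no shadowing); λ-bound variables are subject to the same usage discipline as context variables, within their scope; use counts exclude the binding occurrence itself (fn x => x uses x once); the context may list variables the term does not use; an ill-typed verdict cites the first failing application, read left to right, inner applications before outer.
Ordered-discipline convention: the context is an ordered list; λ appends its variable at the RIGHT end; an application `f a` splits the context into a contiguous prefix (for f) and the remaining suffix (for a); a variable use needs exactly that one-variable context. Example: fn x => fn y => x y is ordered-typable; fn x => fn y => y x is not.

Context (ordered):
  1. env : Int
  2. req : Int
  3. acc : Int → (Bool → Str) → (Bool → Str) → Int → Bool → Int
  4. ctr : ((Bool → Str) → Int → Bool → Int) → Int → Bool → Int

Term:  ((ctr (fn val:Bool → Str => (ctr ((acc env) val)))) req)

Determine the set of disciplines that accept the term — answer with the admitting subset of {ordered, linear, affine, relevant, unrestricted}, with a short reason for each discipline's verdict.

accepted by: relevant, unrestricted
variable uses: env=1, req=1, acc=1, ctr=2, val (bound)=1
left-to-right use order: ctr, ctr, acc, env, val, req
typing: well-typed — term : Bool → Int
ordered: ✗, needs contraction — ctr ×2
linear: ✗, needs contraction — ctr ×2
affine: ✗, needs contraction — ctr ×2
relevant: ✓, every one of env, req, acc, ctr, val appears
unrestricted: ✓, simply typable at Bool → Int; W, C, E all held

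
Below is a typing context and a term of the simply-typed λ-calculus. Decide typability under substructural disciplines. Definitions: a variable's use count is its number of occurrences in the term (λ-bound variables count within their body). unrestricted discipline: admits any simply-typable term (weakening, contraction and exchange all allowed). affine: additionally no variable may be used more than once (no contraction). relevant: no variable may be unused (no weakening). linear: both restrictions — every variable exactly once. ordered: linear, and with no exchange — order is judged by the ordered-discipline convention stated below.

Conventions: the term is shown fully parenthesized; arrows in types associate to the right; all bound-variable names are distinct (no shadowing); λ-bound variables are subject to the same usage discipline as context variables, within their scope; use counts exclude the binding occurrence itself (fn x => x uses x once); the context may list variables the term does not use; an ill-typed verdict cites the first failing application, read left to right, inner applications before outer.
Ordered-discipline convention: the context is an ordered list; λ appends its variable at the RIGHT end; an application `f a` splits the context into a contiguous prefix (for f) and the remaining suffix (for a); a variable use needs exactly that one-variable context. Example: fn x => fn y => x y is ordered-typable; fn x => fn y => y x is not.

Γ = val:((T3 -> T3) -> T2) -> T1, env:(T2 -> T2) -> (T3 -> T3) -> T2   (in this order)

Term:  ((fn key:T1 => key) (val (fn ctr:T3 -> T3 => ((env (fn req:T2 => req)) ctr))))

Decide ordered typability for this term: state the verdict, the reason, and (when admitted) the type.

yes — one use each (val, env, key, ctr, req); ordered split holds; term : T1
counts: val: 1; env: 1; key (λ-bound): 1; ctr (λ-bound): 1; req (λ-bound): 1
left-to-right use order: key, val, env, req, ctr
typing: well-typed — term : T1
across the five disciplines: ordered ✓; linear ✓; affine ✓; relevant ✓; unrestricted ✓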